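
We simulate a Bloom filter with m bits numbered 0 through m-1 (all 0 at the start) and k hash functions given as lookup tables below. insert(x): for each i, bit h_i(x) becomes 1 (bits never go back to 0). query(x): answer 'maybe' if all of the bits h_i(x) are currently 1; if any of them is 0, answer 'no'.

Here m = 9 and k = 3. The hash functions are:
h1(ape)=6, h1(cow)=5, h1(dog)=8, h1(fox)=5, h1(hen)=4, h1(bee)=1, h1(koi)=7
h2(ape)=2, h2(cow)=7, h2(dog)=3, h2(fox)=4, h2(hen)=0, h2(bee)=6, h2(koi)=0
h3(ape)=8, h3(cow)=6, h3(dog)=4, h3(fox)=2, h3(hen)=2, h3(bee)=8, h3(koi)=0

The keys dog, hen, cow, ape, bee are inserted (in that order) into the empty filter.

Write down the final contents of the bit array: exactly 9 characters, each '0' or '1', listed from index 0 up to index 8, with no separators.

Start: bits=000000000
After insert 'dog': sets bits 3 4 8 -> bits=000110001
After insert 'hen': sets bits 0 2 4 -> bits=101110001
After insert 'cow': sets bits 5 6 7 -> bits=101111111
After insert 'ape': sets bits 2 6 8 -> bits=101111111
After insert 'bee': sets bits 1 6 8 -> bits=111111111

Answer: 111111111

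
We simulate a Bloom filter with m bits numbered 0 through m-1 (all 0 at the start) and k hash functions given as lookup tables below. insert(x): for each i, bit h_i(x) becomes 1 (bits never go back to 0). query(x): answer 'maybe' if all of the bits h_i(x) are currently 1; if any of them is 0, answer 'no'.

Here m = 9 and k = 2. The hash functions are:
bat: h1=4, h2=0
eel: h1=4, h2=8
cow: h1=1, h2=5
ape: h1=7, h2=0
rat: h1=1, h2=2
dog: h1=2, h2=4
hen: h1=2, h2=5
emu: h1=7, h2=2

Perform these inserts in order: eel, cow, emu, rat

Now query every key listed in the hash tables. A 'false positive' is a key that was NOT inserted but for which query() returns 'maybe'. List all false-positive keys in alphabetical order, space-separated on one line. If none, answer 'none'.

Answer: dog hen

Derivation:
Start: bits=000000000
After insert 'eel': sets bits 4 8 -> bits=000010001
After insert 'cow': sets bits 1 5 -> bits=010011001
After insert 'emu': sets bits 2 7 -> bits=011011011
After insert 'rat': sets bits 1 2 -> bits=011011011
Not inserted: ape bat dog hen — query each against bits=011011011:
query ape: checks bit0=0, bit7=1 (has a 0) -> no => not a false positive
query bat: checks bit0=0, bit4=1 (has a 0) -> no => not a false positive
query dog: checks bit2=1, bit4=1 (all 1) -> maybe => FALSE POSITIVE
query hen: checks bit2=1, bit5=1 (all 1) -> maybe => FALSE POSITIVE
False positives (alphabetical): dog hen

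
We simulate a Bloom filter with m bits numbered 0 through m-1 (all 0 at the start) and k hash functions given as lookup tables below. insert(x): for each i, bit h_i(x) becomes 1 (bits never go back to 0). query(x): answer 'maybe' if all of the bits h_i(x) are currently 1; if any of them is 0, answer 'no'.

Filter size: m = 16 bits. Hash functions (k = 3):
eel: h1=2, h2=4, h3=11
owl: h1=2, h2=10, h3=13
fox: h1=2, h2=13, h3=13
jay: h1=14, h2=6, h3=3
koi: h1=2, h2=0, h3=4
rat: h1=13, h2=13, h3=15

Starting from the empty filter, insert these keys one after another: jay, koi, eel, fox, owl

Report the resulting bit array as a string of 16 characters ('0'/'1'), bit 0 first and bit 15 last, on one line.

Start: bits=0000000000000000
After insert 'jay': sets bits 3 6 14 -> bits=0001001000000010
After insert 'koi': sets bits 0 2 4 -> bits=1011101000000010
After insert 'eel': sets bits 2 4 11 -> bits=1011101000010010
After insert 'fox': sets bits 2 13 -> bits=1011101000010110
After insert 'owl': sets bits 2 10 13 -> bits=1011101000110110

Answer: 1011101000110110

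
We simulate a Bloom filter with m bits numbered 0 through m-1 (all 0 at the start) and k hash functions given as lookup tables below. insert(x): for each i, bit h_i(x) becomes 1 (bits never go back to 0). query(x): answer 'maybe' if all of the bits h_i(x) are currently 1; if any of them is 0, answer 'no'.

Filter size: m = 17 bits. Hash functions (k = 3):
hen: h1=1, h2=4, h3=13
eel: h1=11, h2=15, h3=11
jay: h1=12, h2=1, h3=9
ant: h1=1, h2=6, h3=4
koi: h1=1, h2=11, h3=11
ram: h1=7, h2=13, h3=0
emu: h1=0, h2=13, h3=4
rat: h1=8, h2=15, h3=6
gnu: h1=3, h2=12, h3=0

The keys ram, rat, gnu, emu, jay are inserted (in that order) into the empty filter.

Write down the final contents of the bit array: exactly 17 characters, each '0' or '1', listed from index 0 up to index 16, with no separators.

Start: bits=00000000000000000
After insert 'ram': sets bits 0 7 13 -> bits=10000001000001000
After insert 'rat': sets bits 6 8 15 -> bits=10000011100001010
After insert 'gnu': sets bits 0 3 12 -> bits=10010011100011010
After insert 'emu': sets bits 0 4 13 -> bits=10011011100011010
After insert 'jay': sets bits 1 9 12 -> bits=11011011110011010

Answer: 11011011110011010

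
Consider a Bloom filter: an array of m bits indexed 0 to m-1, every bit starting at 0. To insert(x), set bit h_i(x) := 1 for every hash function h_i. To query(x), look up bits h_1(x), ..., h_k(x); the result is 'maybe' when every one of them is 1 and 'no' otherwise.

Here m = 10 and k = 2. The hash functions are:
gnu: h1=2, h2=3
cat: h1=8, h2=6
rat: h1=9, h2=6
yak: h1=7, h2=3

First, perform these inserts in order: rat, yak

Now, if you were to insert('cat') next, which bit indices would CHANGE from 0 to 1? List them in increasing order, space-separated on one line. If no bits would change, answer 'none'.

Start: bits=0000000000
After insert 'rat': sets bits 6 9 -> bits=0000001001
After insert 'yak': sets bits 3 7 -> bits=0001001101
insert 'cat' would touch bits 6 8; currently bit6=1, bit8=0
Bits that are 0 among those (would change 0->1): 8

Answer: 8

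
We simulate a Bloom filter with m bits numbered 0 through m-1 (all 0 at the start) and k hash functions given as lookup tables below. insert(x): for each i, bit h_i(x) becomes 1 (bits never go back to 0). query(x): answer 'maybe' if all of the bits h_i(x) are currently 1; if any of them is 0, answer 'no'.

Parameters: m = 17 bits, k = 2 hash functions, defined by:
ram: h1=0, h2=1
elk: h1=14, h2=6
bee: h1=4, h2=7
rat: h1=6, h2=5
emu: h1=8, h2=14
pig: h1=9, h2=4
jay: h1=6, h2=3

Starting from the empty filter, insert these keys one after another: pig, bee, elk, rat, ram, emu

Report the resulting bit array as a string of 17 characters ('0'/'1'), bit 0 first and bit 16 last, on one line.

Start: bits=00000000000000000
After insert 'pig': sets bits 4 9 -> bits=00001000010000000
After insert 'bee': sets bits 4 7 -> bits=00001001010000000
After insert 'elk': sets bits 6 14 -> bits=00001011010000100
After insert 'rat': sets bits 5 6 -> bits=00001111010000100
After insert 'ram': sets bits 0 1 -> bits=11001111010000100
After insert 'emu': sets bits 8 14 -> bits=11001111110000100

Answer: 11001111110000100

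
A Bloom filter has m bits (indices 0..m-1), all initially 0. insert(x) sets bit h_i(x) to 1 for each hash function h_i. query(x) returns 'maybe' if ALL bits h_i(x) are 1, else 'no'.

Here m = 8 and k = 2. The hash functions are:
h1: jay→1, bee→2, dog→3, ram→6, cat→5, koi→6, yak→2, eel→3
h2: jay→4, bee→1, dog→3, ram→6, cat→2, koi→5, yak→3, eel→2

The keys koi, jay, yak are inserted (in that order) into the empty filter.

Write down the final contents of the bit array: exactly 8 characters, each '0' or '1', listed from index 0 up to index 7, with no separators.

Start: bits=00000000
After insert 'koi': sets bits 5 6 -> bits=00000110
After insert 'jay': sets bits 1 4 -> bits=01001110
After insert 'yak': sets bits 2 3 -> bits=01111110

Answer: 01111110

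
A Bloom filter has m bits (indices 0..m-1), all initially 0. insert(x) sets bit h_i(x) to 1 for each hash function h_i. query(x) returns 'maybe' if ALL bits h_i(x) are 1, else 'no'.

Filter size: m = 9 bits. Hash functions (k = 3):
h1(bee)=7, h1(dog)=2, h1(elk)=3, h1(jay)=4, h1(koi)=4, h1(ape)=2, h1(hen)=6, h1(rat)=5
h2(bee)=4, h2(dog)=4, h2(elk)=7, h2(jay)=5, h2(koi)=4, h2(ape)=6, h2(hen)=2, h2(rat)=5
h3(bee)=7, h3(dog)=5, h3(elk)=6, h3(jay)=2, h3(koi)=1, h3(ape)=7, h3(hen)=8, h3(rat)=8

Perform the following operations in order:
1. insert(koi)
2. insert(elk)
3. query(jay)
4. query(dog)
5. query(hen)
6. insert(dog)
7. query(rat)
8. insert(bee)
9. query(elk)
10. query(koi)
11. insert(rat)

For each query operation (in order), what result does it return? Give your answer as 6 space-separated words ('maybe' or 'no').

Answer: no no no no maybe maybe

Derivation:
Start: bits=000000000
Op 1: insert koi -> sets bits 1 4 -> bits=010010000
Op 2: insert elk -> sets bits 3 6 7 -> bits=010110110
Op 3: query jay -> checks bit2=0, bit4=1, bit5=0 (has a 0) -> no
Op 4: query dog -> checks bit2=0, bit4=1, bit5=0 (has a 0) -> no
Op 5: query hen -> checks bit2=0, bit6=1, bit8=0 (has a 0) -> no
Op 6: insert dog -> sets bits 2 4 5 -> bits=011111110
Op 7: query rat -> checks bit5=1, bit8=0 (has a 0) -> no
Op 8: insert bee -> sets bits 4 7 -> bits=011111110
Op 9: query elk -> checks bit3=1, bit6=1, bit7=1 (all 1) -> maybe
Op 10: query koi -> checks bit1=1, bit4=1 (all 1) -> maybe
Op 11: insert rat -> sets bits 5 8 -> bits=011111111
Query results in order: no no no no maybe maybe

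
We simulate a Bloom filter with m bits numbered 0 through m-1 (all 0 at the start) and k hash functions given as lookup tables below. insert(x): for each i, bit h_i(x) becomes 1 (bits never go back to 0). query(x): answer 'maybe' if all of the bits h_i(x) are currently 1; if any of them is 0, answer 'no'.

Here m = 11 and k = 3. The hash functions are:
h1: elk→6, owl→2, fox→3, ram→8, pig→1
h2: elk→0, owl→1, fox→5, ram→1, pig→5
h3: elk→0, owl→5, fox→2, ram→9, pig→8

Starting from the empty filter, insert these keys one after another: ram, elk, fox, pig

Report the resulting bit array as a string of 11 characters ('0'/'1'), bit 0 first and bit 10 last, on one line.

Start: bits=00000000000
After insert 'ram': sets bits 1 8 9 -> bits=01000000110
After insert 'elk': sets bits 0 6 -> bits=11000010110
After insert 'fox': sets bits 2 3 5 -> bits=11110110110
After insert 'pig': sets bits 1 5 8 -> bits=11110110110

Answer: 11110110110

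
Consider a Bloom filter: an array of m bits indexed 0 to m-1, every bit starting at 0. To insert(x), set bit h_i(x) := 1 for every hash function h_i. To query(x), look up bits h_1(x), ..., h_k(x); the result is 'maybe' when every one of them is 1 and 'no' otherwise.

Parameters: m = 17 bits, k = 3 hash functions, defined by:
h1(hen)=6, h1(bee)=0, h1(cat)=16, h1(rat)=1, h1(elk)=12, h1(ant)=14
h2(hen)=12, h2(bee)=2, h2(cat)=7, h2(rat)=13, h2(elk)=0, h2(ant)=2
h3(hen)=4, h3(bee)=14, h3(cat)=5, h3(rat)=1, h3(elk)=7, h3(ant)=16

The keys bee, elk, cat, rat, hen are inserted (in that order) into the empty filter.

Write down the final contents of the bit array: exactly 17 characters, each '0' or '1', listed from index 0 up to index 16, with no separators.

Start: bits=00000000000000000
After insert 'bee': sets bits 0 2 14 -> bits=10100000000000100
After insert 'elk': sets bits 0 7 12 -> bits=10100001000010100
After insert 'cat': sets bits 5 7 16 -> bits=10100101000010101
After insert 'rat': sets bits 1 13 -> bits=11100101000011101
After insert 'hen': sets bits 4 6 12 -> bits=11101111000011101

Answer: 11101111000011101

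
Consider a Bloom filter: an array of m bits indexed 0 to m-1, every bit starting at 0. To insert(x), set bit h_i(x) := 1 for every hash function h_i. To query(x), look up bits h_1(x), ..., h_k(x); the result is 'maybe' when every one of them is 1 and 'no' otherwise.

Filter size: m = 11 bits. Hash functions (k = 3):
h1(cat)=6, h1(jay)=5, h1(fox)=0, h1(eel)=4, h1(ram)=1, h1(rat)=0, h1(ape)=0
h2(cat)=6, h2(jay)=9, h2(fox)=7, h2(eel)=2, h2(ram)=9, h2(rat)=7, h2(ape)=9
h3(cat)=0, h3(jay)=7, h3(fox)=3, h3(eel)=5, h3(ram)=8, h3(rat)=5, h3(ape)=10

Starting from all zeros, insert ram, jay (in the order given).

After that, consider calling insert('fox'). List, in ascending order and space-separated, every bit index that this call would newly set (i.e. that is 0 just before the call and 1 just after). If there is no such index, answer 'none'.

Start: bits=00000000000
After insert 'ram': sets bits 1 8 9 -> bits=01000000110
After insert 'jay': sets bits 5 7 9 -> bits=01000101110
insert 'fox' would touch bits 0 3 7; currently bit0=0, bit3=0, bit7=1
Bits that are 0 among those (would change 0->1): 0 3

Answer: 0 3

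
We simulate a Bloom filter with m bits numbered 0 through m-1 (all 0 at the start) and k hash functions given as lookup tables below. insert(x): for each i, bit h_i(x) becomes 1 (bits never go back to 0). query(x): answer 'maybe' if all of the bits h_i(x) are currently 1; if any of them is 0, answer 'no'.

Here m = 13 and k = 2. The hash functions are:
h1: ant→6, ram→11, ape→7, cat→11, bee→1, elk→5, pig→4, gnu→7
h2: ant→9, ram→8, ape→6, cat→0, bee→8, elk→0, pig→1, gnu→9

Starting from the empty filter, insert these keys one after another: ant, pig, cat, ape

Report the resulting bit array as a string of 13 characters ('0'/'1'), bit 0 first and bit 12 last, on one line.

Start: bits=0000000000000
After insert 'ant': sets bits 6 9 -> bits=0000001001000
After insert 'pig': sets bits 1 4 -> bits=0100101001000
After insert 'cat': sets bits 0 11 -> bits=1100101001010
After insert 'ape': sets bits 6 7 -> bits=1100101101010

Answer: 1100101101010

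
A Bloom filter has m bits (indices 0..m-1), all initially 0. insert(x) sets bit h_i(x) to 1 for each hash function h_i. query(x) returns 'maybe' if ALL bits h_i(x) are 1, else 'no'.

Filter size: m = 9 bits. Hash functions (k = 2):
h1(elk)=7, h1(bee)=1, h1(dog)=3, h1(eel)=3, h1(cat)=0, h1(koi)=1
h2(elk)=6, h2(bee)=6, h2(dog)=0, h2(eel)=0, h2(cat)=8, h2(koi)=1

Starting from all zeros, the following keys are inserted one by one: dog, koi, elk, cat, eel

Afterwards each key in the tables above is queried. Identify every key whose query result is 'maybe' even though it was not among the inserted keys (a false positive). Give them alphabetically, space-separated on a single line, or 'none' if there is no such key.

Start: bits=000000000
After insert 'dog': sets bits 0 3 -> bits=100100000
After insert 'koi': sets bits 1 -> bits=110100000
After insert 'elk': sets bits 6 7 -> bits=110100110
After insert 'cat': sets bits 0 8 -> bits=110100111
After insert 'eel': sets bits 0 3 -> bits=110100111
Not inserted: bee — query each against bits=110100111:
query bee: checks bit1=1, bit6=1 (all 1) -> maybe => FALSE POSITIVE
False positives (alphabetical): bee

Answer: bee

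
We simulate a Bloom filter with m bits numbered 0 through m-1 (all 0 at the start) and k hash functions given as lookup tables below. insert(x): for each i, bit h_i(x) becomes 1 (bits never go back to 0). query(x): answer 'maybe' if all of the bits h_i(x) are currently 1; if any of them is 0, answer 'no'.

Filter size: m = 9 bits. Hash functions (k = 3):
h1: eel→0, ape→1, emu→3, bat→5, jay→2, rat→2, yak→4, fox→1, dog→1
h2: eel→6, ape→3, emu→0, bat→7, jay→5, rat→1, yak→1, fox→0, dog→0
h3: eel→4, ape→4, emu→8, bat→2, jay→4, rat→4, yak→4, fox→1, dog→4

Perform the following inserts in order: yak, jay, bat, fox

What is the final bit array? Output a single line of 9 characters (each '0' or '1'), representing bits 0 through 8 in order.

Answer: 111011010

Derivation:
Start: bits=000000000
After insert 'yak': sets bits 1 4 -> bits=010010000
After insert 'jay': sets bits 2 4 5 -> bits=011011000
After insert 'bat': sets bits 2 5 7 -> bits=011011010
After insert 'fox': sets bits 0 1 -> bits=111011010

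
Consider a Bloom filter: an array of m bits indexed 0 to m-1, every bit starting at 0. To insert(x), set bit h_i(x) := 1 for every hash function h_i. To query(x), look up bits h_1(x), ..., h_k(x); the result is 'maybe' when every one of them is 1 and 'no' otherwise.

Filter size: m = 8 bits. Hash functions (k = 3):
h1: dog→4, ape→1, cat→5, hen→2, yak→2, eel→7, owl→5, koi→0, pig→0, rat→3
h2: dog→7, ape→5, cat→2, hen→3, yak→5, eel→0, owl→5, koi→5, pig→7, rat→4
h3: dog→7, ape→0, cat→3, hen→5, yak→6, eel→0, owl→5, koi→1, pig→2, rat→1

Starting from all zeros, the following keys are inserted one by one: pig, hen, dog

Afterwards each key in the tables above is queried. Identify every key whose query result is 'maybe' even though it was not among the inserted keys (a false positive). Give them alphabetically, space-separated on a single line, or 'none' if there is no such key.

Start: bits=00000000
After insert 'pig': sets bits 0 2 7 -> bits=10100001
After insert 'hen': sets bits 2 3 5 -> bits=10110101
After insert 'dog': sets bits 4 7 -> bits=10111101
Not inserted: ape cat eel koi owl rat yak — query each against bits=10111101:
query ape: checks bit0=1, bit1=0, bit5=1 (has a 0) -> no => not a false positive
query cat: checks bit2=1, bit3=1, bit5=1 (all 1) -> maybe => FALSE POSITIVE
query eel: checks bit0=1, bit7=1 (all 1) -> maybe => FALSE POSITIVE
query koi: checks bit0=1, bit1=0, bit5=1 (has a 0) -> no => not a false positive
query owl: checks bit5=1 (all 1) -> maybe => FALSE POSITIVE
query rat: checks bit1=0, bit3=1, bit4=1 (has a 0) -> no => not a false positive
query yak: checks bit2=1, bit5=1, bit6=0 (has a 0) -> no => not a false positive
False positives (alphabetical): cat eel owl

Answer: cat eel owl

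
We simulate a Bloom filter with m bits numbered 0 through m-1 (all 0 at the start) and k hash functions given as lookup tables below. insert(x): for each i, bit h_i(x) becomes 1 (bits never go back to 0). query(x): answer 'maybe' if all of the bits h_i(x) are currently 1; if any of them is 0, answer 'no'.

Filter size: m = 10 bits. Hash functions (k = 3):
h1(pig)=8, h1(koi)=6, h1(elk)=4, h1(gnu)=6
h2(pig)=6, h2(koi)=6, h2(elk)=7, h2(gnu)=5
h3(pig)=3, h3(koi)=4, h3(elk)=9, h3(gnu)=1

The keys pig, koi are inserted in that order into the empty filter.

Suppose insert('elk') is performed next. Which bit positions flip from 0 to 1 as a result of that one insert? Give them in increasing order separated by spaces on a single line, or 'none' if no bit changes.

Answer: 7 9

Derivation:
Start: bits=0000000000
After insert 'pig': sets bits 3 6 8 -> bits=0001001010
After insert 'koi': sets bits 4 6 -> bits=0001101010
insert 'elk' would touch bits 4 7 9; currently bit4=1, bit7=0, bit9=0
Bits that are 0 among those (would change 0->1): 7 9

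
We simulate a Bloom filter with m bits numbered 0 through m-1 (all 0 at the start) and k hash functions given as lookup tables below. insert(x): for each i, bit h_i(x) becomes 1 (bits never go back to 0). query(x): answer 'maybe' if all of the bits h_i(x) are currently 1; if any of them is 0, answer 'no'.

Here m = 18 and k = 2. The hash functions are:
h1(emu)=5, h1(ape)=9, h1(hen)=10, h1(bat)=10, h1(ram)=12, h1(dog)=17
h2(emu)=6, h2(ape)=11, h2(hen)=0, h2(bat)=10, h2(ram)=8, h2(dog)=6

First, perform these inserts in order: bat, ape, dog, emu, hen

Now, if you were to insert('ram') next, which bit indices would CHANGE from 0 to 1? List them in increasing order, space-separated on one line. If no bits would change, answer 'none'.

Start: bits=000000000000000000
After insert 'bat': sets bits 10 -> bits=000000000010000000
After insert 'ape': sets bits 9 11 -> bits=000000000111000000
After insert 'dog': sets bits 6 17 -> bits=000000100111000001
After insert 'emu': sets bits 5 6 -> bits=000001100111000001
After insert 'hen': sets bits 0 10 -> bits=100001100111000001
insert 'ram' would touch bits 8 12; currently bit8=0, bit12=0
Bits that are 0 among those (would change 0->1): 8 12

Answer: 8 12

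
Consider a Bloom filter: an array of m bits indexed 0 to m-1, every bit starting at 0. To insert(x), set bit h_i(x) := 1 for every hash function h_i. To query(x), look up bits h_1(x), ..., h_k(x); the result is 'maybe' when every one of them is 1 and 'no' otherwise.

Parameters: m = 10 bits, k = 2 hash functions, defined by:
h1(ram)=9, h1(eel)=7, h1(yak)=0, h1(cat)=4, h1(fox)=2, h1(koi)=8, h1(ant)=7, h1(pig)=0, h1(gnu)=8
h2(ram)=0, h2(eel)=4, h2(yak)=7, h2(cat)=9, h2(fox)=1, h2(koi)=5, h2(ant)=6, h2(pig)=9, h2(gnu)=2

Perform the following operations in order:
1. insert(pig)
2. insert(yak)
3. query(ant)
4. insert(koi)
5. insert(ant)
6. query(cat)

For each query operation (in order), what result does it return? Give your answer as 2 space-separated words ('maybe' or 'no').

Start: bits=0000000000
Op 1: insert pig -> sets bits 0 9 -> bits=1000000001
Op 2: insert yak -> sets bits 0 7 -> bits=1000000101
Op 3: query ant -> checks bit6=0, bit7=1 (has a 0) -> no
Op 4: insert koi -> sets bits 5 8 -> bits=1000010111
Op 5: insert ant -> sets bits 6 7 -> bits=1000011111
Op 6: query cat -> checks bit4=0, bit9=1 (has a 0) -> no
Query results in order: no no

Answer: no no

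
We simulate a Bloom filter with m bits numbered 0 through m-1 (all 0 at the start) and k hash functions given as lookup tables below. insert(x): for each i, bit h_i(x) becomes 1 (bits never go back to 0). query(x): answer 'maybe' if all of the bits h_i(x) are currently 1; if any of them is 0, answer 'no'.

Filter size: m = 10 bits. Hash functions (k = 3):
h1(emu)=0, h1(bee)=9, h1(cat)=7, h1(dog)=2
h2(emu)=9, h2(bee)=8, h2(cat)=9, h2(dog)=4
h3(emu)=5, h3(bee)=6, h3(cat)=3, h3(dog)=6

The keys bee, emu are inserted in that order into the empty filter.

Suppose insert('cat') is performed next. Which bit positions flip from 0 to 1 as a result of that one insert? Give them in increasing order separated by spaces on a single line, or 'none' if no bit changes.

Answer: 3 7

Derivation:
Start: bits=0000000000
After insert 'bee': sets bits 6 8 9 -> bits=0000001011
After insert 'emu': sets bits 0 5 9 -> bits=1000011011
insert 'cat' would touch bits 3 7 9; currently bit3=0, bit7=0, bit9=1
Bits that are 0 among those (would change 0->1): 3 7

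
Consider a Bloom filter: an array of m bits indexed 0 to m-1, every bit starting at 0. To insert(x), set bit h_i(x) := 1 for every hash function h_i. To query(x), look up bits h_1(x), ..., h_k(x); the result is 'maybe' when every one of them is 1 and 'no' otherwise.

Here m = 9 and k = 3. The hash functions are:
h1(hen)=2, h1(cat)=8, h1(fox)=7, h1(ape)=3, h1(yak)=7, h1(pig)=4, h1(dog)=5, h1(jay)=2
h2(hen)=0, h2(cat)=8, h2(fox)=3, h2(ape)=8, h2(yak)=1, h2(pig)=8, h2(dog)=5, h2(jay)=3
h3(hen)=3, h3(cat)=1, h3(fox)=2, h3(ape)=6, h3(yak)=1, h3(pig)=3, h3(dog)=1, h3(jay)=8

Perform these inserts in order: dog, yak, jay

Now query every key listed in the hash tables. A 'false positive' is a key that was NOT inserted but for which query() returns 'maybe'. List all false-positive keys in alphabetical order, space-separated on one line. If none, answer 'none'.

Answer: cat fox

Derivation:
Start: bits=000000000
After insert 'dog': sets bits 1 5 -> bits=010001000
After insert 'yak': sets bits 1 7 -> bits=010001010
After insert 'jay': sets bits 2 3 8 -> bits=011101011
Not inserted: ape cat fox hen pig — query each against bits=011101011:
query ape: checks bit3=1, bit6=0, bit8=1 (has a 0) -> no => not a false positive
query cat: checks bit1=1, bit8=1 (all 1) -> maybe => FALSE POSITIVE
query fox: checks bit2=1, bit3=1, bit7=1 (all 1) -> maybe => FALSE POSITIVE
query hen: checks bit0=0, bit2=1, bit3=1 (has a 0) -> no => not a false positive
query pig: checks bit3=1, bit4=0, bit8=1 (has a 0) -> no => not a false positive
False positives (alphabetical): cat fox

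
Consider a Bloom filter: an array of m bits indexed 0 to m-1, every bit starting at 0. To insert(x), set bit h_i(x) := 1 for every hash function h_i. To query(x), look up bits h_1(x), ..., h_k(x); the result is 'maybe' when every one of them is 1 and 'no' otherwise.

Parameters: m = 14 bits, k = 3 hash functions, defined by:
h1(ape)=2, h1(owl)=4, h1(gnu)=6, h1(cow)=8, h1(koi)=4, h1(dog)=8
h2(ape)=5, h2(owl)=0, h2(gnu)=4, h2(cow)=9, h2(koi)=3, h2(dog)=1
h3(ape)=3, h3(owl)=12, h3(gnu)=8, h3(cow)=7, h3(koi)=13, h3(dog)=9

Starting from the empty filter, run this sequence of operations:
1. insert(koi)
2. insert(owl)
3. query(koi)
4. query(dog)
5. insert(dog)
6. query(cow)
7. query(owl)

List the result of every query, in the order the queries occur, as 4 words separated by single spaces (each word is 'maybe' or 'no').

Start: bits=00000000000000
Op 1: insert koi -> sets bits 3 4 13 -> bits=00011000000001
Op 2: insert owl -> sets bits 0 4 12 -> bits=10011000000011
Op 3: query koi -> checks bit3=1, bit4=1, bit13=1 (all 1) -> maybe
Op 4: query dog -> checks bit1=0, bit8=0, bit9=0 (has a 0) -> no
Op 5: insert dog -> sets bits 1 8 9 -> bits=11011000110011
Op 6: query cow -> checks bit7=0, bit8=1, bit9=1 (has a 0) -> no
Op 7: query owl -> checks bit0=1, bit4=1, bit12=1 (all 1) -> maybe
Query results in order: maybe no no maybe

Answer: maybe no no maybe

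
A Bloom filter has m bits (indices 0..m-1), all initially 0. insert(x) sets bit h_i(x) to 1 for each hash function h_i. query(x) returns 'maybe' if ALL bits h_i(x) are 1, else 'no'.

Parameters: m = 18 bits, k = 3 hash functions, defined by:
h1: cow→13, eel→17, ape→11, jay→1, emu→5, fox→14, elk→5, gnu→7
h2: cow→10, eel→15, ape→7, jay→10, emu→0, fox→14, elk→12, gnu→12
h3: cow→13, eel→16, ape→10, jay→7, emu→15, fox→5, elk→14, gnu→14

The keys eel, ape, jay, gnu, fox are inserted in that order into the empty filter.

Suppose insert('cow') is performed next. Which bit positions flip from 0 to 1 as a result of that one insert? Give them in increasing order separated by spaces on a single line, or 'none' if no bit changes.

Start: bits=000000000000000000
After insert 'eel': sets bits 15 16 17 -> bits=000000000000000111
After insert 'ape': sets bits 7 10 11 -> bits=000000010011000111
After insert 'jay': sets bits 1 7 10 -> bits=010000010011000111
After insert 'gnu': sets bits 7 12 14 -> bits=010000010011101111
After insert 'fox': sets bits 5 14 -> bits=010001010011101111
insert 'cow' would touch bits 10 13; currently bit10=1, bit13=0
Bits that are 0 among those (would change 0->1): 13

Answer: 13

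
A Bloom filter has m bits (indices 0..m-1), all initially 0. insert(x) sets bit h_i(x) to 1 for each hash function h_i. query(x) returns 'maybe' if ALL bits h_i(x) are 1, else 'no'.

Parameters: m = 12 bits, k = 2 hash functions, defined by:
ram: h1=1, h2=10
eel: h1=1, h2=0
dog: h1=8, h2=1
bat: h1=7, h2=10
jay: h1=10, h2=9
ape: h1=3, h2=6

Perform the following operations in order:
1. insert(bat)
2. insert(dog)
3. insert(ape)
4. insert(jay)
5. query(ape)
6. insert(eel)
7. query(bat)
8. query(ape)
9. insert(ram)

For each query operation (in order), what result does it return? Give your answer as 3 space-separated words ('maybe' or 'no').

Start: bits=000000000000
Op 1: insert bat -> sets bits 7 10 -> bits=000000010010
Op 2: insert dog -> sets bits 1 8 -> bits=010000011010
Op 3: insert ape -> sets bits 3 6 -> bits=010100111010
Op 4: insert jay -> sets bits 9 10 -> bits=010100111110
Op 5: query ape -> checks bit3=1, bit6=1 (all 1) -> maybe
Op 6: insert eel -> sets bits 0 1 -> bits=110100111110
Op 7: query bat -> checks bit7=1, bit10=1 (all 1) -> maybe
Op 8: query ape -> checks bit3=1, bit6=1 (all 1) -> maybe
Op 9: insert ram -> sets bits 1 10 -> bits=110100111110
Query results in order: maybe maybe maybe

Answer: maybe maybe maybe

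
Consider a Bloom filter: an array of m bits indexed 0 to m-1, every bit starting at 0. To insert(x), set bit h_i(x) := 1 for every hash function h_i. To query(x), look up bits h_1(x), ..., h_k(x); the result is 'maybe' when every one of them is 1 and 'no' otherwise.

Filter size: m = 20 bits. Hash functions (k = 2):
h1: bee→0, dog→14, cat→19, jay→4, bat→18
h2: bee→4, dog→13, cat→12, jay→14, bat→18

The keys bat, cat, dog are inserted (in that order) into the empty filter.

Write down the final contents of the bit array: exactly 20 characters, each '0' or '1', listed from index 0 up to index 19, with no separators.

Start: bits=00000000000000000000
After insert 'bat': sets bits 18 -> bits=00000000000000000010
After insert 'cat': sets bits 12 19 -> bits=00000000000010000011
After insert 'dog': sets bits 13 14 -> bits=00000000000011100011

Answer: 00000000000011100011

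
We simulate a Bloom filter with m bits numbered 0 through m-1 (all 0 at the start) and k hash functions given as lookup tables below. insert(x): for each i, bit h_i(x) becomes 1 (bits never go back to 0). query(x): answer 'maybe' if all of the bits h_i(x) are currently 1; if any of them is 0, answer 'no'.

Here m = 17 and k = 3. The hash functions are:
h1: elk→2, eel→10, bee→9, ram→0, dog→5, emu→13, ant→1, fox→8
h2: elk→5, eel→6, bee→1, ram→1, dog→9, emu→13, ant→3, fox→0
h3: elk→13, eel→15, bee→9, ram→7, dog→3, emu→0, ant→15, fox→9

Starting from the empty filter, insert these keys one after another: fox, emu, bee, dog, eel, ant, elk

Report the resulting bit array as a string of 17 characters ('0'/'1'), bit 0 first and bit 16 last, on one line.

Answer: 11110110111001010

Derivation:
Start: bits=00000000000000000
After insert 'fox': sets bits 0 8 9 -> bits=10000000110000000
After insert 'emu': sets bits 0 13 -> bits=10000000110001000
After insert 'bee': sets bits 1 9 -> bits=11000000110001000
After insert 'dog': sets bits 3 5 9 -> bits=11010100110001000
After insert 'eel': sets bits 6 10 15 -> bits=11010110111001010
After insert 'ant': sets bits 1 3 15 -> bits=11010110111001010
After insert 'elk': sets bits 2 5 13 -> bits=11110110111001010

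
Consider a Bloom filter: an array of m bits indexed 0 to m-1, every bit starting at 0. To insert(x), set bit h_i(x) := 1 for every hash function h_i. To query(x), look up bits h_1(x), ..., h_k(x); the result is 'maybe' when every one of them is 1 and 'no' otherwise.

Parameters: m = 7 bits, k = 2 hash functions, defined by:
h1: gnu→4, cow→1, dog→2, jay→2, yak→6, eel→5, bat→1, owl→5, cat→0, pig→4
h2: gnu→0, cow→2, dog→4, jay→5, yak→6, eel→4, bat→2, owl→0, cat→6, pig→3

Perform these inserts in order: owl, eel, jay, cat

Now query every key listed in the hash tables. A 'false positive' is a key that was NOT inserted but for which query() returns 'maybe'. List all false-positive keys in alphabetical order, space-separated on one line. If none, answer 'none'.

Answer: dog gnu yak

Derivation:
Start: bits=0000000
After insert 'owl': sets bits 0 5 -> bits=1000010
After insert 'eel': sets bits 4 5 -> bits=1000110
After insert 'jay': sets bits 2 5 -> bits=1010110
After insert 'cat': sets bits 0 6 -> bits=1010111
Not inserted: bat cow dog gnu pig yak — query each against bits=1010111:
query bat: checks bit1=0, bit2=1 (has a 0) -> no => not a false positive
query cow: checks bit1=0, bit2=1 (has a 0) -> no => not a false positive
query dog: checks bit2=1, bit4=1 (all 1) -> maybe => FALSE POSITIVE
query gnu: checks bit0=1, bit4=1 (all 1) -> maybe => FALSE POSITIVE
query pig: checks bit3=0, bit4=1 (has a 0) -> no => not a false positive
query yak: checks bit6=1 (all 1) -> maybe => FALSE POSITIVE
False positives (alphabetical): dog gnu yak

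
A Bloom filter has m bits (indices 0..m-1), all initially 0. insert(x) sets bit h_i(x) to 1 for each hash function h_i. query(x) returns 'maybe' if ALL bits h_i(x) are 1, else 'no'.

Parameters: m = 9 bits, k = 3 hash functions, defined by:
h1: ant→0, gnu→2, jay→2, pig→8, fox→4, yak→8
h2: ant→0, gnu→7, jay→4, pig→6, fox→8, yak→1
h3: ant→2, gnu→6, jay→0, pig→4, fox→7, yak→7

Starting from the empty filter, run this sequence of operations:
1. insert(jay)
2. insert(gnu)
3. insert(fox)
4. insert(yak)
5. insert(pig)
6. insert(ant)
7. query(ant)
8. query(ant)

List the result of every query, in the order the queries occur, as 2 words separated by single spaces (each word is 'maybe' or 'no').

Answer: maybe maybe

Derivation:
Start: bits=000000000
Op 1: insert jay -> sets bits 0 2 4 -> bits=101010000
Op 2: insert gnu -> sets bits 2 6 7 -> bits=101010110
Op 3: insert fox -> sets bits 4 7 8 -> bits=101010111
Op 4: insert yak -> sets bits 1 7 8 -> bits=111010111
Op 5: insert pig -> sets bits 4 6 8 -> bits=111010111
Op 6: insert ant -> sets bits 0 2 -> bits=111010111
Op 7: query ant -> checks bit0=1, bit2=1 (all 1) -> maybe
Op 8: query ant -> checks bit0=1, bit2=1 (all 1) -> maybe
Query results in order: maybe maybe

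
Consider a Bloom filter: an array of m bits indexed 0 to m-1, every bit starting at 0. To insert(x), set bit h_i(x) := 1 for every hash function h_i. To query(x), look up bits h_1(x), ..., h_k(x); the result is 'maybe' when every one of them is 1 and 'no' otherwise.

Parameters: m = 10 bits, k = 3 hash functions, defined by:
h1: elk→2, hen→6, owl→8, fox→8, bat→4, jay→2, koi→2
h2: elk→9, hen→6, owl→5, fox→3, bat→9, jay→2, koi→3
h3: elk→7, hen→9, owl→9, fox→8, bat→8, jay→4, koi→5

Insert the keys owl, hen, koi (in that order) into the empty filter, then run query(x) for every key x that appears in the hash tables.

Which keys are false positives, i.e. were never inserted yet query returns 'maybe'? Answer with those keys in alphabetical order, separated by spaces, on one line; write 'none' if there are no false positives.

Start: bits=0000000000
After insert 'owl': sets bits 5 8 9 -> bits=0000010011
After insert 'hen': sets bits 6 9 -> bits=0000011011
After insert 'koi': sets bits 2 3 5 -> bits=0011011011
Not inserted: bat elk fox jay — query each against bits=0011011011:
query bat: checks bit4=0, bit8=1, bit9=1 (has a 0) -> no => not a false positive
query elk: checks bit2=1, bit7=0, bit9=1 (has a 0) -> no => not a false positive
query fox: checks bit3=1, bit8=1 (all 1) -> maybe => FALSE POSITIVE
query jay: checks bit2=1, bit4=0 (has a 0) -> no => not a false positive
False positives (alphabetical): fox

Answer: fox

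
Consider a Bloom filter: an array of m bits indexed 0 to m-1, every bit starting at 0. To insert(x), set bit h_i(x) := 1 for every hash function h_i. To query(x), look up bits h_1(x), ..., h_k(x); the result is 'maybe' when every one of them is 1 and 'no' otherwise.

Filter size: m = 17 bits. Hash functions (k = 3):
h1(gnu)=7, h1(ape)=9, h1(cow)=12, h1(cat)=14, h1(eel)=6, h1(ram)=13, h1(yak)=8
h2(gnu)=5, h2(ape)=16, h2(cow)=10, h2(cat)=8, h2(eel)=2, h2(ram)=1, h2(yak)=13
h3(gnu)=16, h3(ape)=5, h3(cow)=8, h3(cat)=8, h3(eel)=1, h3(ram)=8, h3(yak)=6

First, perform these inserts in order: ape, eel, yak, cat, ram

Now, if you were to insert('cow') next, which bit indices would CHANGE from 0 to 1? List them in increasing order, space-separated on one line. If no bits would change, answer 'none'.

Start: bits=00000000000000000
After insert 'ape': sets bits 5 9 16 -> bits=00000100010000001
After insert 'eel': sets bits 1 2 6 -> bits=01100110010000001
After insert 'yak': sets bits 6 8 13 -> bits=01100110110001001
After insert 'cat': sets bits 8 14 -> bits=01100110110001101
After insert 'ram': sets bits 1 8 13 -> bits=01100110110001101
insert 'cow' would touch bits 8 10 12; currently bit8=1, bit10=0, bit12=0
Bits that are 0 among those (would change 0->1): 10 12

Answer: 10 12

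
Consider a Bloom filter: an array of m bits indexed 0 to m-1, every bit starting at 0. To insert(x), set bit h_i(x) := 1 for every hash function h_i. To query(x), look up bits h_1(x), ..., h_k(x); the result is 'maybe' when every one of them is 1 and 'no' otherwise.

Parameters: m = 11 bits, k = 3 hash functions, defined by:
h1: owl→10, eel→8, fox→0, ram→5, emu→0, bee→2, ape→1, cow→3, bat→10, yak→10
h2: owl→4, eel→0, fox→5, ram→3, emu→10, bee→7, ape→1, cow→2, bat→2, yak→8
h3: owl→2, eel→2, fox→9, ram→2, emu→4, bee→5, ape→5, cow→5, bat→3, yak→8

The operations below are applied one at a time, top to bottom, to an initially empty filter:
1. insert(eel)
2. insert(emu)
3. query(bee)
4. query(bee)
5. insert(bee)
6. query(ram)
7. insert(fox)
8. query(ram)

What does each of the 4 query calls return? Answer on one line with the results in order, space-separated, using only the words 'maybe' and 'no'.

Answer: no no no no

Derivation:
Start: bits=00000000000
Op 1: insert eel -> sets bits 0 2 8 -> bits=10100000100
Op 2: insert emu -> sets bits 0 4 10 -> bits=10101000101
Op 3: query bee -> checks bit2=1, bit5=0, bit7=0 (has a 0) -> no
Op 4: query bee -> checks bit2=1, bit5=0, bit7=0 (has a 0) -> no
Op 5: insert bee -> sets bits 2 5 7 -> bits=10101101101
Op 6: query ram -> checks bit2=1, bit3=0, bit5=1 (has a 0) -> no
Op 7: insert fox -> sets bits 0 5 9 -> bits=10101101111
Op 8: query ram -> checks bit2=1, bit3=0, bit5=1 (has a 0) -> no
Query results in order: no no no no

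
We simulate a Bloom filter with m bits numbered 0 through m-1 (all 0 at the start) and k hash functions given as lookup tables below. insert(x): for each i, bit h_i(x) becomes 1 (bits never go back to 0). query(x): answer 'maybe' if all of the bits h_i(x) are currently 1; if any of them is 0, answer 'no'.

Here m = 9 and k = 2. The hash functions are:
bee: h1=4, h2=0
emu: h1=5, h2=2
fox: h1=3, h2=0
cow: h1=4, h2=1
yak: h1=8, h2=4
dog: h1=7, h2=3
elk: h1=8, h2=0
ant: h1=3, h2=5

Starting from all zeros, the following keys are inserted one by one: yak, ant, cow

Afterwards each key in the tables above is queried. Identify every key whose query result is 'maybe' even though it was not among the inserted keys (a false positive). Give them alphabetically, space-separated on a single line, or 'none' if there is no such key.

Start: bits=000000000
After insert 'yak': sets bits 4 8 -> bits=000010001
After insert 'ant': sets bits 3 5 -> bits=000111001
After insert 'cow': sets bits 1 4 -> bits=010111001
Not inserted: bee dog elk emu fox — query each against bits=010111001:
query bee: checks bit0=0, bit4=1 (has a 0) -> no => not a false positive
query dog: checks bit3=1, bit7=0 (has a 0) -> no => not a false positive
query elk: checks bit0=0, bit8=1 (has a 0) -> no => not a false positive
query emu: checks bit2=0, bit5=1 (has a 0) -> no => not a false positive
query fox: checks bit0=0, bit3=1 (has a 0) -> no => not a false positive
False positives (alphabetical): none

Answer: none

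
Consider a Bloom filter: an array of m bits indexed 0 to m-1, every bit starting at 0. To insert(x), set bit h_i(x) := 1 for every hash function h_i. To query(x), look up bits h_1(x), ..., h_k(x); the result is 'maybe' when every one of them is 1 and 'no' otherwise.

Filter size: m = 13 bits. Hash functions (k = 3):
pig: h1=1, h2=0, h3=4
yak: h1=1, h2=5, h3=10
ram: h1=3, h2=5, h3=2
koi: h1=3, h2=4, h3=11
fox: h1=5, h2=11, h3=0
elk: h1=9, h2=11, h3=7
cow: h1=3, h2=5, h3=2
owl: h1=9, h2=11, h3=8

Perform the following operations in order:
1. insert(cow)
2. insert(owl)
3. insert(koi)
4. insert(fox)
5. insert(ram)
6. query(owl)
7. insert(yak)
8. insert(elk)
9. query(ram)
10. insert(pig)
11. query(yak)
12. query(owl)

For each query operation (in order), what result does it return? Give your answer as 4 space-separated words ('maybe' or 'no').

Start: bits=0000000000000
Op 1: insert cow -> sets bits 2 3 5 -> bits=0011010000000
Op 2: insert owl -> sets bits 8 9 11 -> bits=0011010011010
Op 3: insert koi -> sets bits 3 4 11 -> bits=0011110011010
Op 4: insert fox -> sets bits 0 5 11 -> bits=1011110011010
Op 5: insert ram -> sets bits 2 3 5 -> bits=1011110011010
Op 6: query owl -> checks bit8=1, bit9=1, bit11=1 (all 1) -> maybe
Op 7: insert yak -> sets bits 1 5 10 -> bits=1111110011110
Op 8: insert elk -> sets bits 7 9 11 -> bits=1111110111110
Op 9: query ram -> checks bit2=1, bit3=1, bit5=1 (all 1) -> maybe
Op 10: insert pig -> sets bits 0 1 4 -> bits=1111110111110
Op 11: query yak -> checks bit1=1, bit5=1, bit10=1 (all 1) -> maybe
Op 12: query owl -> checks bit8=1, bit9=1, bit11=1 (all 1) -> maybe
Query results in order: maybe maybe maybe maybe

Answer: maybe maybe maybe maybe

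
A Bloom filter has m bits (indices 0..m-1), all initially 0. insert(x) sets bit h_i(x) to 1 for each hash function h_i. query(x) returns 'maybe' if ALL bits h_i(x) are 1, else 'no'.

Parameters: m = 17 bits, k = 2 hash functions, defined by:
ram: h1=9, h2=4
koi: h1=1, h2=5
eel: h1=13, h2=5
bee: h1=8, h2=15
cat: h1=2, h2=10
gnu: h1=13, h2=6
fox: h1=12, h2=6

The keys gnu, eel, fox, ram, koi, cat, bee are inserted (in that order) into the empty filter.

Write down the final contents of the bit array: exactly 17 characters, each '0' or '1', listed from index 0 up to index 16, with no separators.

Answer: 01101110111011010

Derivation:
Start: bits=00000000000000000
After insert 'gnu': sets bits 6 13 -> bits=00000010000001000
After insert 'eel': sets bits 5 13 -> bits=00000110000001000
After insert 'fox': sets bits 6 12 -> bits=00000110000011000
After insert 'ram': sets bits 4 9 -> bits=00001110010011000
After insert 'koi': sets bits 1 5 -> bits=01001110010011000
After insert 'cat': sets bits 2 10 -> bits=01101110011011000
After insert 'bee': sets bits 8 15 -> bits=01101110111011010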